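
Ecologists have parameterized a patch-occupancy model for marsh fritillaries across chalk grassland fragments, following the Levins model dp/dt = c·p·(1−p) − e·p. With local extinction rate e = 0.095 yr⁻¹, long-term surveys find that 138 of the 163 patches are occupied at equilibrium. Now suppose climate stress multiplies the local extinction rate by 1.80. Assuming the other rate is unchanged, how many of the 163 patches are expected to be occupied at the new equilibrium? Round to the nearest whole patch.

Observed p* = 138/163 = 0.84663.
Balance c(1−p*) = e gives c = e/(1 − 0.84663) = 0.095/0.15337 = 0.61942.
New p* = 1 − e/c = 1 − 0.17100/0.61942 = 0.72394.
Expected occupied = 163 × 0.72394 = 118.00 ≈ 118.

118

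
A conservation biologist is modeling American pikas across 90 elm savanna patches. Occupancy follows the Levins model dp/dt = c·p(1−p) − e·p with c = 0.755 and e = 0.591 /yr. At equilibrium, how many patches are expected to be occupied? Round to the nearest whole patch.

20

p* = 1 − e/c = 1 − 0.591/0.755 = 0.2172.
Expected occupied patches = N × p* = 90 × 0.2172 = 19.55 ≈ 20.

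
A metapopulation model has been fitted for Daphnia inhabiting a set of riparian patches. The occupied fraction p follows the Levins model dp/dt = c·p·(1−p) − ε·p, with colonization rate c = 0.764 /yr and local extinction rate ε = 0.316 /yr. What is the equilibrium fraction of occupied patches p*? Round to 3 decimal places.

0.586

At equilibrium, colonization balances extinction: c·p*·(1−p*) = ε·p*.
So p* = 1 − ε/c = 1 − 0.316/0.764 = 1 − 0.4136 = 0.5864.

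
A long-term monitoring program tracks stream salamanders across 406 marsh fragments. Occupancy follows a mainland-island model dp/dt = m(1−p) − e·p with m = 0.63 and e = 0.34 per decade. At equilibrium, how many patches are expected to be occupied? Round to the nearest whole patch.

p* = m/(m+e) = 0.63/0.9700 = 0.6495.
Expected occupied patches = N × p* = 406 × 0.6495 = 263.69 ≈ 264.

264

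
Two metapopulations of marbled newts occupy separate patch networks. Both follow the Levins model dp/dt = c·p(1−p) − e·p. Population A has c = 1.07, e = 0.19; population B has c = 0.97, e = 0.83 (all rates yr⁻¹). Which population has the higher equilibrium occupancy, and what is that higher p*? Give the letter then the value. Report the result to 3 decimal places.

A, 0.822

A: p*_A = 1 − 0.19/1.07 = 0.8224.
B: p*_B = 1 − 0.83/0.97 = 0.1443.
A is higher at 0.8224.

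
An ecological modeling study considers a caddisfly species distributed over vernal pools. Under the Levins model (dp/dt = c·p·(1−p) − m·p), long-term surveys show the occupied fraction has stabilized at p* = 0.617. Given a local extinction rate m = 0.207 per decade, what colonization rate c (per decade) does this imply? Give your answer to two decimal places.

0.54

At equilibrium c(1−p*) = m, so c = m/(1−p*).
c = 0.207/(1 − 0.617) = 0.207/0.3830 = 0.5405.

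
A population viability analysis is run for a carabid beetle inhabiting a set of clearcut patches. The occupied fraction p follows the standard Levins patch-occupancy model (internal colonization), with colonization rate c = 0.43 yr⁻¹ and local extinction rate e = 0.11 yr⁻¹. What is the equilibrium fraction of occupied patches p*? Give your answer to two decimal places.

At equilibrium, colonization balances extinction: c·p*·(1−p*) = e·p*.
So p* = 1 − e/c = 1 − 0.11/0.43 = 1 − 0.2558 = 0.7442.

0.74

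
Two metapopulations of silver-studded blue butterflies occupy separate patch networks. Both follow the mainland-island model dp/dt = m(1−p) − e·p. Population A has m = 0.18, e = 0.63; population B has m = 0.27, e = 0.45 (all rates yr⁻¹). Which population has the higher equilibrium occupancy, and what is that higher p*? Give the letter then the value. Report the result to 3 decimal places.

B, 0.375

A: p*_A = m/(m+e) = 0.18/0.8100 = 0.2222.
B: p*_B = 0.27/0.7200 = 0.3750.
B is higher at 0.3750.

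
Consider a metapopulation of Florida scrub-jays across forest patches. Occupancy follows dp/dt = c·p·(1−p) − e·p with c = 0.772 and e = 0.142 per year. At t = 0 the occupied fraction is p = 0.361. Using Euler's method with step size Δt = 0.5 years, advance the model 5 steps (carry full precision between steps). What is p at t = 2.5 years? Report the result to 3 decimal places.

0.656

Update rule: p ← p + [c·p·(1−p) − e·p]·Δt with Δt = 0.5.
  1  |  dp/dt·Δt = +0.063411  |  p_1 = 0.424411
  2  |  dp/dt·Δt = +0.064161  |  p_2 = 0.488572
  3  |  dp/dt·Δt = +0.061761  |  p_3 = 0.550333
  4  |  dp/dt·Δt = +0.056448  |  p_4 = 0.606782
  5  |  dp/dt·Δt = +0.049017  |  p_5 = 0.655799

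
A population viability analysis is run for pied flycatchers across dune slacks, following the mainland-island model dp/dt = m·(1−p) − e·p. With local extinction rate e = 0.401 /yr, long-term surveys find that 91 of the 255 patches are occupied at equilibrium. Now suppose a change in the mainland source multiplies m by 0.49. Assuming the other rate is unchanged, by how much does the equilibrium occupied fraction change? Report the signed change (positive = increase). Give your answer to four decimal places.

-0.1431

Observed p* = 91/255 = 0.35686.
Balance m(1−p*) = e·p* gives m = e·p*/(1−p*) = 0.401×0.35686/0.64314 = 0.22250.
New p* = m/(m+e) = 0.10902/(0.10902+0.40100) = 0.21376.
Δp* = 0.21376 − 0.35686 = -0.14310.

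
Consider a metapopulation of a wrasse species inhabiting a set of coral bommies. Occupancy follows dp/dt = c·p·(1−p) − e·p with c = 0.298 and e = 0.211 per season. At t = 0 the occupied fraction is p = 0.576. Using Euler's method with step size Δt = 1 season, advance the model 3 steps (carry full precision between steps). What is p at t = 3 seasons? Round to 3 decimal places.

Update rule: p ← p + [c·p·(1−p) − e·p]·Δt with Δt = 1.
p: 0.57600 → 0.52724  (Δp = -0.04876)
p: 0.52724 → 0.49027  (Δp = -0.03697)
p: 0.49027 → 0.46130  (Δp = -0.02898)

0.461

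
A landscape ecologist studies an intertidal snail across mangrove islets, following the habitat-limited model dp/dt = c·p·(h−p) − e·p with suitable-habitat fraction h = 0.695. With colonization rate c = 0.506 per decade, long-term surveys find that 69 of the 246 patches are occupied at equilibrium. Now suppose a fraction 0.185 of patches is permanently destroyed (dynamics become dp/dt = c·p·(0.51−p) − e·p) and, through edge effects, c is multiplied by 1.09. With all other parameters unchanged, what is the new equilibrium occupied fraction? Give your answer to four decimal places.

0.1297

Observed p* = 69/246 = 0.28049.
Balance c(h−p*) = e gives e = 0.506×(0.695 − 0.28049) = 0.20974.
New p* = 0.51 − e/c = 0.51 − 0.20974/0.55154 = 0.12972.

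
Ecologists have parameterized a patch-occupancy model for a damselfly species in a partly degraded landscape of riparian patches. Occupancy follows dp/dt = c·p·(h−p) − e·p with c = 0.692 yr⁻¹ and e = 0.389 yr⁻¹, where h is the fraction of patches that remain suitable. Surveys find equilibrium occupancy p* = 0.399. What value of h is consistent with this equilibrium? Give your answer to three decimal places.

At equilibrium c(h−p*) = e, so h = p* + e/c.
h = 0.399 + 0.389/0.692 = 0.399 + 0.5621 = 0.9611.

0.961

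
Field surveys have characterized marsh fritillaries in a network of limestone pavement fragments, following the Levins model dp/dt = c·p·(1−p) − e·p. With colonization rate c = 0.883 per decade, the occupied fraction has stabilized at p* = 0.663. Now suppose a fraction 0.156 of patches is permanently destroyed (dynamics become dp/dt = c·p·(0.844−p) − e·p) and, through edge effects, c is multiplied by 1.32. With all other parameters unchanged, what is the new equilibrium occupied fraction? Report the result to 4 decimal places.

0.5887

Balance c(1−p*) = e gives e = 0.883×(1 − 0.66300) = 0.29757.
New p* = 0.844 − e/c = 0.844 − 0.29757/1.16556 = 0.58870.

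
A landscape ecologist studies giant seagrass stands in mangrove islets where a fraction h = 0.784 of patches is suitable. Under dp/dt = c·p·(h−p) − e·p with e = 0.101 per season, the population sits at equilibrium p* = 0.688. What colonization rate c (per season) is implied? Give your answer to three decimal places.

At equilibrium c(h−p*) = e, so c = e/(h−p*).
c = 0.101/(0.784 − 0.688) = 0.101/0.0960 = 1.0521.

1.052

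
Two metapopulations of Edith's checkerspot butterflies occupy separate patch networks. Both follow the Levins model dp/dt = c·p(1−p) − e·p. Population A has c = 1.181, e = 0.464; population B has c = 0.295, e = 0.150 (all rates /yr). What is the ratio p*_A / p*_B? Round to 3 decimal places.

A: p*_A = 1 − 0.464/1.181 = 0.6071.
B: p*_B = 1 − 0.150/0.295 = 0.4915.
p*_A / p*_B = 0.6071/0.4915 = 1.2352.

1.235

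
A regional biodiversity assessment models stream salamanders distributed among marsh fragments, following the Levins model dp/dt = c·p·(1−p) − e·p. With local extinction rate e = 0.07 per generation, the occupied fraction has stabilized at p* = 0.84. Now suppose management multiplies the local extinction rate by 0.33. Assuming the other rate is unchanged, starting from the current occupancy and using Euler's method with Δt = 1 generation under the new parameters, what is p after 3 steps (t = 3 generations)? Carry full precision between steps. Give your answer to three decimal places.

0.922

Balance c(1−p*) = e gives c = e/(1 − 0.84000) = 0.07/0.16000 = 0.43750.
Starting from p₀ = 0.84000; update p ← p + (dp/dt)·Δt with the new parameters.
t = 1: p = 0.84000 + (+0.03940) = 0.87940
t = 2: p = 0.87940 + (+0.02609) = 0.90548
t = 3: p = 0.90548 + (+0.01653) = 0.92201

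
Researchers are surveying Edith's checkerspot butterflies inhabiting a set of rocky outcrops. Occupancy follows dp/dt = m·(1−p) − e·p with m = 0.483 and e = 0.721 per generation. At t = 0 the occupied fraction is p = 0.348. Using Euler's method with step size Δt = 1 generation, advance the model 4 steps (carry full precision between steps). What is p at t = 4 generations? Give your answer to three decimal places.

0.401

Update rule: p ← p + [m·(1−p) − e·p]·Δt with Δt = 1.
p: 0.34800 → 0.41201  (Δp = +0.06401)
p: 0.41201 → 0.39895  (Δp = -0.01306)
p: 0.39895 → 0.40161  (Δp = +0.00266)
p: 0.40161 → 0.40107  (Δp = -0.00054)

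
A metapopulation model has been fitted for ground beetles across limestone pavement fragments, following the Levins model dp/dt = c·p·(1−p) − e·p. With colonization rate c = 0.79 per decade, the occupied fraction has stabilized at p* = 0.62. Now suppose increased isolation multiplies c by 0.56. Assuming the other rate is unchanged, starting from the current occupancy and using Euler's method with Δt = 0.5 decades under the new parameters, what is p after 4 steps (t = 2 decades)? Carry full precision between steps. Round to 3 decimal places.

0.496

Balance c(1−p*) = e gives e = 0.79×(1 − 0.62000) = 0.30020.
Starting from p₀ = 0.62000; update p ← p + (dp/dt)·Δt with the new parameters.
step 1: Δp = -0.04095, p = 0.57905
step 2: Δp = -0.03300, p = 0.54605
step 3: Δp = -0.02713, p = 0.51892
step 4: Δp = -0.02267, p = 0.49625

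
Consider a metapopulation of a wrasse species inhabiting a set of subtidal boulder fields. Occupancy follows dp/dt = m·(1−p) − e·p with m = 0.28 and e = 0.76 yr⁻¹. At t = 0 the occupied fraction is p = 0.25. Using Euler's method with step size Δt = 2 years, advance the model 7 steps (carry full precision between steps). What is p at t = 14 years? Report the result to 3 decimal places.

Update rule: p ← p + [m·(1−p) − e·p]·Δt with Δt = 2.
p: 0.25000 → 0.29000  (Δp = +0.04000)
p: 0.29000 → 0.24680  (Δp = -0.04320)
p: 0.24680 → 0.29346  (Δp = +0.04666)
p: 0.29346 → 0.24307  (Δp = -0.05039)
p: 0.24307 → 0.29749  (Δp = +0.05442)
p: 0.29749 → 0.23871  (Δp = -0.05877)
p: 0.23871 → 0.30219  (Δp = +0.06347)

0.302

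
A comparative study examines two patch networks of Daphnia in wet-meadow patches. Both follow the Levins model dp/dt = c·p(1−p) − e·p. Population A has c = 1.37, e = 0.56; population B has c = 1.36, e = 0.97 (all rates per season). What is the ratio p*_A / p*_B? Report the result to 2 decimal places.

2.06

A: p*_A = 1 − 0.56/1.37 = 0.5912.
B: p*_B = 1 − 0.97/1.36 = 0.2868.
p*_A / p*_B = 0.5912/0.2868 = 2.0618.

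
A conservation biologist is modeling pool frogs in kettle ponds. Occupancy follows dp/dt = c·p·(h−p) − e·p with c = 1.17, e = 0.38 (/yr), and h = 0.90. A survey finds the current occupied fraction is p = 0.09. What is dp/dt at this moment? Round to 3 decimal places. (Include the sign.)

Colonization term: c·p·(h−p) = 1.17×0.09×0.8100 = 0.08529.
Extinction term: e·p = 0.03420.
dp/dt = 0.08529 − 0.03420 = 0.05109.

0.051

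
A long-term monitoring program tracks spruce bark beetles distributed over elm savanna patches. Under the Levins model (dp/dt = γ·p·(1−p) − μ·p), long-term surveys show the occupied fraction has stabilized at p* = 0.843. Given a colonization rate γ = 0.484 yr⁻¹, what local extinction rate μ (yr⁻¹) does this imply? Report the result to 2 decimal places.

0.08

At equilibrium γ(1−p*) = μ.
μ = 0.484 × (1 − 0.843) = 0.484 × 0.1570 = 0.0760.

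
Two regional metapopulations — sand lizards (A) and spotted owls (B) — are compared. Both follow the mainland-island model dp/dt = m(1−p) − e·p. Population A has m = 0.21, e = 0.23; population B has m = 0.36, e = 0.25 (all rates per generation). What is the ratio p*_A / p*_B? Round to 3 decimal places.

0.809

A: p*_A = m/(m+e) = 0.21/0.4400 = 0.4773.
B: p*_B = 0.36/0.6100 = 0.5902.
p*_A / p*_B = 0.4773/0.5902 = 0.8087.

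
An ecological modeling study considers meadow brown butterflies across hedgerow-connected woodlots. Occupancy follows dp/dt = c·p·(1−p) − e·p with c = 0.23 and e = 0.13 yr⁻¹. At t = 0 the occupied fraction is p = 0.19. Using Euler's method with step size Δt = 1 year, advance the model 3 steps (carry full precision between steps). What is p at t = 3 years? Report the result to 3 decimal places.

0.222

Update rule: p ← p + [c·p·(1−p) − e·p]·Δt with Δt = 1.
  1  |  dp/dt·Δt = +0.010697  |  p_1 = 0.200697
  2  |  dp/dt·Δt = +0.010805  |  p_2 = 0.211502
  3  |  dp/dt·Δt = +0.010862  |  p_3 = 0.222364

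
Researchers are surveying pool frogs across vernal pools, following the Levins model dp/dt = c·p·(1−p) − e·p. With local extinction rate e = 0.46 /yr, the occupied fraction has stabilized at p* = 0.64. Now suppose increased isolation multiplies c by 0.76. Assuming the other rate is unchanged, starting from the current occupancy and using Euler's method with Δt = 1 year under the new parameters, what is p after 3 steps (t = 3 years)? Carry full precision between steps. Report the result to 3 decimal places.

Balance c(1−p*) = e gives c = e/(1 − 0.64000) = 0.46/0.36000 = 1.27778.
Starting from p₀ = 0.64000; update p ← p + (dp/dt)·Δt with the new parameters.
t = 1: p = 0.64000 + (-0.07066) = 0.56934
t = 2: p = 0.56934 + (-0.02379) = 0.54555
t = 3: p = 0.54555 + (-0.01019) = 0.53536

0.535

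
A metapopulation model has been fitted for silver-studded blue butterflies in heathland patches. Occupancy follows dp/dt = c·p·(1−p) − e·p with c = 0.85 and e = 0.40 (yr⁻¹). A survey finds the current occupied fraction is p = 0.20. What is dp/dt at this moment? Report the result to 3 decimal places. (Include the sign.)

Colonization term: c·p·(1−p) = 0.85×0.20×0.8000 = 0.13600.
Extinction term: e·p = 0.08000.
dp/dt = 0.13600 − 0.08000 = 0.05600.

0.056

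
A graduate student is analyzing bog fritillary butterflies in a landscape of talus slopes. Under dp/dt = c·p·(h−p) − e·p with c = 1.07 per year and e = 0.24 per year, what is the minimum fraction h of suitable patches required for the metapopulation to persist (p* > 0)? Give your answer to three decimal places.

p* = h − e/c is positive only when h > e/c.
h_min = e/c = 0.24/1.07 = 0.2243.

0.224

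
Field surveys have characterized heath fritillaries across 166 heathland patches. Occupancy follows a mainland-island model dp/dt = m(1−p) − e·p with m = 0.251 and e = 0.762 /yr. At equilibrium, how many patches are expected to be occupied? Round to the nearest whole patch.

41

p* = m/(m+e) = 0.251/1.0130 = 0.2478.
Expected occupied patches = N × p* = 166 × 0.2478 = 41.13 ≈ 41.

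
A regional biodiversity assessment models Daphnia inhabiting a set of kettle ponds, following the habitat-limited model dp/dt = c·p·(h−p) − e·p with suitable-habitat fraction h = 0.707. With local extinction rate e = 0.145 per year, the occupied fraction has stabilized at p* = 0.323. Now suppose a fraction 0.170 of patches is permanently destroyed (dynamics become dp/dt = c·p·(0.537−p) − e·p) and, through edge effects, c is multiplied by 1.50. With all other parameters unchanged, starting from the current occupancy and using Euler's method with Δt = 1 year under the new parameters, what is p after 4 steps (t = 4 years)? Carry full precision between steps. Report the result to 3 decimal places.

Balance c(h−p*) = e gives c = e/(0.707 − 0.32300) = 0.145/0.38400 = 0.37760.
Starting from p₀ = 0.32300; update p ← p + (dp/dt)·Δt with the new parameters.
step 1: Δp = -0.00768, p = 0.31532
step 2: Δp = -0.00613, p = 0.30919
step 3: Δp = -0.00494, p = 0.30425
step 4: Δp = -0.00401, p = 0.30024

0.300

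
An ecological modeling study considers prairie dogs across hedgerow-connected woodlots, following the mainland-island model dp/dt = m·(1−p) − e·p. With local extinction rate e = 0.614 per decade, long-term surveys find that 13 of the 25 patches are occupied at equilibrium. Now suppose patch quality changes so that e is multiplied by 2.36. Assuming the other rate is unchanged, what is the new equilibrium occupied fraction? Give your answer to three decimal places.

0.315

Observed p* = 13/25 = 0.52000.
Balance m(1−p*) = e·p* gives m = e·p*/(1−p*) = 0.614×0.52000/0.48000 = 0.66517.
New p* = m/(m+e) = 0.66517/(0.66517+1.44904) = 0.31462.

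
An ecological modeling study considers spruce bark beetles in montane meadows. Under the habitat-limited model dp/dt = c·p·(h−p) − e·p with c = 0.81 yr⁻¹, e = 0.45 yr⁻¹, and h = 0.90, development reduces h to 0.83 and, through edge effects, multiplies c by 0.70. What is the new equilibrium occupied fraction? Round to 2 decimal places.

Before: p* = h − e/c = 0.90 − 0.45/0.81 = 0.90 − 0.5556 = 0.3444.
After: c = 0.567, e = 0.45, h = 0.83; p* = 0.83 − 0.45/0.567 = 0.0363.

0.04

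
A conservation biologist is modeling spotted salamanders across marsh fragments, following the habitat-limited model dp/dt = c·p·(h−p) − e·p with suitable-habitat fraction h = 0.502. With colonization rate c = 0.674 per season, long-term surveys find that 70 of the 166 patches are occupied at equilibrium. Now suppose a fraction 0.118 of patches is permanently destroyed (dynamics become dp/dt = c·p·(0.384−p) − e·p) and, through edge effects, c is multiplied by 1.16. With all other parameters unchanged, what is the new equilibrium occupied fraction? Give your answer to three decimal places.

0.315

Observed p* = 70/166 = 0.42169.
Balance c(h−p*) = e gives e = 0.674×(0.502 − 0.42169) = 0.05413.
New p* = 0.384 − e/c = 0.384 − 0.05413/0.78184 = 0.31477.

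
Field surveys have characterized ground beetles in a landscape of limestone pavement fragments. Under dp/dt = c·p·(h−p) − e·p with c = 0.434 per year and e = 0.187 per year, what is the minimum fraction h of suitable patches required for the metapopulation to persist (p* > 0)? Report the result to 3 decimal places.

0.431

p* = h − e/c is positive only when h > e/c.
h_min = e/c = 0.187/0.434 = 0.4309.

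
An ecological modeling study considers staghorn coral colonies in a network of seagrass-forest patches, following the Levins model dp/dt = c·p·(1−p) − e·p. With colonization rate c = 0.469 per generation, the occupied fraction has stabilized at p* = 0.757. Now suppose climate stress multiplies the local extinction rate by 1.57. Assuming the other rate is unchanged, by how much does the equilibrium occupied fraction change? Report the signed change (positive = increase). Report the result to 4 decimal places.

-0.1385

Balance c(1−p*) = e gives e = 0.469×(1 − 0.75700) = 0.11397.
New p* = 1 − e/c = 1 − 0.17893/0.46900 = 0.61849.
Δp* = 0.61849 − 0.75700 = -0.13851.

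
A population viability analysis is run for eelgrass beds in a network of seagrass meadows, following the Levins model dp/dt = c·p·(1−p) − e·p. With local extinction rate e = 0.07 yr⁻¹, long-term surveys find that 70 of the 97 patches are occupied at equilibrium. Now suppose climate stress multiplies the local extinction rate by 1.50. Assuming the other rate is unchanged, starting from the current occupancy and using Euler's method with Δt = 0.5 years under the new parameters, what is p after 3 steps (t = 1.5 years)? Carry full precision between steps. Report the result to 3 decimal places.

0.688

Observed p* = 70/97 = 0.72165.
Balance c(1−p*) = e gives c = e/(1 − 0.72165) = 0.07/0.27835 = 0.25148.
Starting from p₀ = 0.72165; update p ← p + (dp/dt)·Δt with the new parameters.
  1  |  dp/dt·Δt = -0.012629  |  p_1 = 0.709021
  2  |  dp/dt·Δt = -0.011282  |  p_2 = 0.697739
  3  |  dp/dt·Δt = -0.010113  |  p_3 = 0.687626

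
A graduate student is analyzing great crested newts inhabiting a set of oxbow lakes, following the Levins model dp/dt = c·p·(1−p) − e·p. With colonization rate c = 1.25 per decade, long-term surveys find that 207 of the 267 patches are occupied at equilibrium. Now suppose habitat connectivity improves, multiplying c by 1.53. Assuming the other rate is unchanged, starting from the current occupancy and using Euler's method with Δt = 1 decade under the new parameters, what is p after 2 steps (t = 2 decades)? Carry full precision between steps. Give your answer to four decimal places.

0.8267

Observed p* = 207/267 = 0.77528.
Balance c(1−p*) = e gives e = 1.25×(1 − 0.77528) = 0.28090.
Starting from p₀ = 0.77528; update p ← p + (dp/dt)·Δt with the new parameters.
  1  |  dp/dt·Δt = +0.115421  |  p_1 = 0.890702
  2  |  dp/dt·Δt = -0.064011  |  p_2 = 0.826690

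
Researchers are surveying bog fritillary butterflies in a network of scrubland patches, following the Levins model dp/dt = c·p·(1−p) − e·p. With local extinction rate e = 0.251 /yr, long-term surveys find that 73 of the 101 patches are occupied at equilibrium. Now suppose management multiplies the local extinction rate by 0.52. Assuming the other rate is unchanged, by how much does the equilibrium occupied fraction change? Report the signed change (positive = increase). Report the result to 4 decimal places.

Observed p* = 73/101 = 0.72277.
Balance c(1−p*) = e gives c = e/(1 − 0.72277) = 0.251/0.27723 = 0.90539.
New p* = 1 − e/c = 1 − 0.13052/0.90539 = 0.85584.
Δp* = 0.85584 − 0.72277 = +0.13307.

0.1331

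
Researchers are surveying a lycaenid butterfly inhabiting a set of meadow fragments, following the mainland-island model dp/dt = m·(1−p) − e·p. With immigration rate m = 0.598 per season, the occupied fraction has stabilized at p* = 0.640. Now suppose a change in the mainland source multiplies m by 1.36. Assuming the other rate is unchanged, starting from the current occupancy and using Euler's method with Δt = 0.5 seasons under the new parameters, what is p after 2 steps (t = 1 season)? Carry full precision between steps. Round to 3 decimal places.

Balance m(1−p*) = e·p* gives e = m(1−p*)/p* = 0.598×0.36000/0.64000 = 0.33637.
Starting from p₀ = 0.64000; update p ← p + (dp/dt)·Δt with the new parameters.
step 1: Δp = +0.03875, p = 0.67875
step 2: Δp = +0.01648, p = 0.69523

0.695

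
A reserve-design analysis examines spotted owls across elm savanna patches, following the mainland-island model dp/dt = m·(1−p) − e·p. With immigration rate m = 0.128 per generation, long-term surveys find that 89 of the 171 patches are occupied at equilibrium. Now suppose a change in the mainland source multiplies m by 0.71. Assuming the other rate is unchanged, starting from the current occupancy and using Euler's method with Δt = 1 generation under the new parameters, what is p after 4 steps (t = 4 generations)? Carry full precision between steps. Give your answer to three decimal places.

0.469

Observed p* = 89/171 = 0.52047.
Balance m(1−p*) = e·p* gives e = m(1−p*)/p* = 0.128×0.47953/0.52047 = 0.11793.
Starting from p₀ = 0.52047; update p ← p + (dp/dt)·Δt with the new parameters.
step 1: Δp = -0.01780, p = 0.50267
step 2: Δp = -0.01408, p = 0.48858
step 3: Δp = -0.01114, p = 0.47744
step 4: Δp = -0.00882, p = 0.46863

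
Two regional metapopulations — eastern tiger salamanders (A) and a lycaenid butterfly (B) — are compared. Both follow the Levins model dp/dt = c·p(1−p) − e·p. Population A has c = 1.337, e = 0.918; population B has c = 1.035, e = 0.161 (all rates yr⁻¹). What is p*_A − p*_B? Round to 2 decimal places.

A: p*_A = 1 − 0.918/1.337 = 0.3134.
B: p*_B = 1 − 0.161/1.035 = 0.8444.
p*_A − p*_B = 0.3134 − 0.8444 = -0.5311.

-0.53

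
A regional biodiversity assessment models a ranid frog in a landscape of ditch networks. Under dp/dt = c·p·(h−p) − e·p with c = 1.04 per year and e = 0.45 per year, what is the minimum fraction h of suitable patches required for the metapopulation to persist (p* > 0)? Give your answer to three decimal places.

0.433

p* = h − e/c is positive only when h > e/c.
h_min = e/c = 0.45/1.04 = 0.4327.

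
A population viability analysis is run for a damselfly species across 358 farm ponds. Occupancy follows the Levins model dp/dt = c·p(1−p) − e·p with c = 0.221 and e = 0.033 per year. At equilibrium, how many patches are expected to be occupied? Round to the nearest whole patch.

p* = 1 − e/c = 1 − 0.033/0.221 = 0.8507.
Expected occupied patches = N × p* = 358 × 0.8507 = 304.54 ≈ 305.

305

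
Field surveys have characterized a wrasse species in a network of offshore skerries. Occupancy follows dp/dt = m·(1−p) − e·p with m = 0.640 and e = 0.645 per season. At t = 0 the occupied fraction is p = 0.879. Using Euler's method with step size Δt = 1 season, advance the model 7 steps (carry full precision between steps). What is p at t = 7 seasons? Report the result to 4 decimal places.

Update rule: p ← p + [m·(1−p) − e·p]·Δt with Δt = 1.
p: 0.87900 → 0.38949  (Δp = -0.48951)
p: 0.38949 → 0.52900  (Δp = +0.13951)
p: 0.52900 → 0.48924  (Δp = -0.03976)
p: 0.48924 → 0.50057  (Δp = +0.01133)
p: 0.50057 → 0.49734  (Δp = -0.00323)
p: 0.49734 → 0.49826  (Δp = +0.00092)
p: 0.49826 → 0.49800  (Δp = -0.00026)

0.4980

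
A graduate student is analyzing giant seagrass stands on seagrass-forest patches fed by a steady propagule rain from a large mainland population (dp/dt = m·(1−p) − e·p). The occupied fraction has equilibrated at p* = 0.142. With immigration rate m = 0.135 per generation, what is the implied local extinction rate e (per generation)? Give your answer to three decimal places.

0.816

At equilibrium m(1−p*) = e·p*, so e = m(1−p*)/p*.
e = 0.135 × 0.8580 / 0.142 = 0.8157.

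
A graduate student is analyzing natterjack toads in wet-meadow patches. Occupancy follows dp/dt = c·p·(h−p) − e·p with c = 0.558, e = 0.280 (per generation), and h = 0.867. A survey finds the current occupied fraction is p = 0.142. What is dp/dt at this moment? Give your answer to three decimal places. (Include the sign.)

0.018

Colonization term: c·p·(h−p) = 0.558×0.142×0.7250 = 0.05745.
Extinction term: e·p = 0.03976.
dp/dt = 0.05745 − 0.03976 = 0.01769.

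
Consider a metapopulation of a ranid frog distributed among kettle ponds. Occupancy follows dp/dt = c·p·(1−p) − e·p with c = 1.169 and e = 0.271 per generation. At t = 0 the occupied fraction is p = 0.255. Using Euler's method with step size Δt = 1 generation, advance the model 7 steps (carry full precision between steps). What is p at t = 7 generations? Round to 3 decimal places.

0.768

Update rule: p ← p + [c·p·(1−p) − e·p]·Δt with Δt = 1.
p: 0.25500 → 0.40798  (Δp = +0.15298)
p: 0.40798 → 0.57976  (Δp = +0.17179)
p: 0.57976 → 0.70746  (Δp = +0.12770)
p: 0.70746 → 0.75768  (Δp = +0.05021)
p: 0.75768 → 0.76698  (Δp = +0.00930)
p: 0.76698 → 0.76805  (Δp = +0.00108)
p: 0.76805 → 0.76817  (Δp = +0.00011)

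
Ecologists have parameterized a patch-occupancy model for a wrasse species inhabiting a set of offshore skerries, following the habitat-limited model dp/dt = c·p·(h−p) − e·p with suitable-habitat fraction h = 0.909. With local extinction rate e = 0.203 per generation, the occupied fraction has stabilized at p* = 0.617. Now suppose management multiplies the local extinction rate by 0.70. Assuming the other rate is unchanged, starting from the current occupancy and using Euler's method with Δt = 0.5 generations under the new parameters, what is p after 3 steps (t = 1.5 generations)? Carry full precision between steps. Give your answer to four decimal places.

Balance c(h−p*) = e gives c = e/(0.909 − 0.61700) = 0.203/0.29200 = 0.69521.
Starting from p₀ = 0.61700; update p ← p + (dp/dt)·Δt with the new parameters.
t = 0.5: p = 0.61700 + (+0.01879) = 0.63579
t = 1: p = 0.63579 + (+0.01521) = 0.65100
t = 1.5: p = 0.65100 + (+0.01213) = 0.66313

0.6631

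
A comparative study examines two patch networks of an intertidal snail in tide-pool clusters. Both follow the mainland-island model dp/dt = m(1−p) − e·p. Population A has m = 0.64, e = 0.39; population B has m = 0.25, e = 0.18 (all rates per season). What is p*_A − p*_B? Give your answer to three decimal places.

0.040

A: p*_A = m/(m+e) = 0.64/1.0300 = 0.6214.
B: p*_B = 0.25/0.4300 = 0.5814.
p*_A − p*_B = 0.6214 − 0.5814 = 0.0400.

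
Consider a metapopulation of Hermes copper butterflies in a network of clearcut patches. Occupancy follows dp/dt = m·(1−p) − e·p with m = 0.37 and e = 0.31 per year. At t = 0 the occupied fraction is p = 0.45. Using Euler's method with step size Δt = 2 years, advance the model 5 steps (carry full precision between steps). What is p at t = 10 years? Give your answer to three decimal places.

0.545

Update rule: p ← p + [m·(1−p) − e·p]·Δt with Δt = 2.
p: 0.45000 → 0.57800  (Δp = +0.12800)
p: 0.57800 → 0.53192  (Δp = -0.04608)
p: 0.53192 → 0.54851  (Δp = +0.01659)
p: 0.54851 → 0.54254  (Δp = -0.00597)
p: 0.54254 → 0.54469  (Δp = +0.00215)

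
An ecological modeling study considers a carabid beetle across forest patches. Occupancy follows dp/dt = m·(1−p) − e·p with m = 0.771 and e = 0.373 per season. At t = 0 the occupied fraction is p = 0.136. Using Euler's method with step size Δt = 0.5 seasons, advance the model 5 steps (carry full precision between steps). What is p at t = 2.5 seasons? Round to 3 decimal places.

0.666

Update rule: p ← p + [m·(1−p) − e·p]·Δt with Δt = 0.5.
p: 0.13600 → 0.44371  (Δp = +0.30771)
p: 0.44371 → 0.57541  (Δp = +0.13170)
p: 0.57541 → 0.63177  (Δp = +0.05637)
p: 0.63177 → 0.65590  (Δp = +0.02413)
p: 0.65590 → 0.66622  (Δp = +0.01033)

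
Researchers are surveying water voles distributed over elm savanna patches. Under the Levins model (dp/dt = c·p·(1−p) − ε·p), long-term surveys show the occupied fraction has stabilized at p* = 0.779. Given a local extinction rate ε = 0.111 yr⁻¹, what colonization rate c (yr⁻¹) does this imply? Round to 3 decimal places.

At equilibrium c(1−p*) = ε, so c = ε/(1−p*).
c = 0.111/(1 − 0.779) = 0.111/0.2210 = 0.5023.

0.502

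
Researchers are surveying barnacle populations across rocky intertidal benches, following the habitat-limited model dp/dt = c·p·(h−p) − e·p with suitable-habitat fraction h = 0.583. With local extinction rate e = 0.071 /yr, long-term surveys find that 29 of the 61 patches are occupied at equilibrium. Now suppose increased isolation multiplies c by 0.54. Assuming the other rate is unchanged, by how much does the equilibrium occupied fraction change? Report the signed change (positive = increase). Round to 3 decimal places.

Observed p* = 29/61 = 0.47541.
Balance c(h−p*) = e gives c = e/(0.583 − 0.47541) = 0.071/0.10759 = 0.65991.
New p* = 0.583 − e/c = 0.583 − 0.07100/0.35635 = 0.38376.
Δp* = 0.38376 − 0.47541 = -0.09165.

-0.092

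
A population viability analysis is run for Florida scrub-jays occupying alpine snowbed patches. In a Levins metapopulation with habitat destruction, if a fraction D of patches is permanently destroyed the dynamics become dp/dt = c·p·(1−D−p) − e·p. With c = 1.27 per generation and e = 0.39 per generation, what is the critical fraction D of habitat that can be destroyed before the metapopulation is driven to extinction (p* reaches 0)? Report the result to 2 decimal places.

The nontrivial equilibrium is p* = (1−D) − e/c; extinction occurs when this hits zero.
So D_crit = 1 − e/c = 1 − 0.39/1.27 = 1 − 0.3071 = 0.6929.
Note this equals the original equilibrium occupancy — the Levins extinction-debt result.

0.69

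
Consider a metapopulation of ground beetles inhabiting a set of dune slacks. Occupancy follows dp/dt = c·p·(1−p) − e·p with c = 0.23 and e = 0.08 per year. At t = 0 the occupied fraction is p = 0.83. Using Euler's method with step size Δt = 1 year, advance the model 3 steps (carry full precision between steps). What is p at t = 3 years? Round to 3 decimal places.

Update rule: p ← p + [c·p·(1−p) − e·p]·Δt with Δt = 1.
p: 0.83000 → 0.79605  (Δp = -0.03395)
p: 0.79605 → 0.76971  (Δp = -0.02634)
p: 0.76971 → 0.74890  (Δp = -0.02081)

0.749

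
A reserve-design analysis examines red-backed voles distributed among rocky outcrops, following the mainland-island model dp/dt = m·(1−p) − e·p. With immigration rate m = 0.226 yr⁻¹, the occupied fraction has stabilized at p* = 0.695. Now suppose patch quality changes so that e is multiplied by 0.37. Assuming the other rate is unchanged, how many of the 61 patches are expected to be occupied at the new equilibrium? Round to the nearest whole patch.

52

Balance m(1−p*) = e·p* gives e = m(1−p*)/p* = 0.226×0.30500/0.69500 = 0.09918.
New p* = m/(m+e) = 0.22600/(0.22600+0.03670) = 0.86030.
Expected occupied = 61 × 0.86030 = 52.48 ≈ 52.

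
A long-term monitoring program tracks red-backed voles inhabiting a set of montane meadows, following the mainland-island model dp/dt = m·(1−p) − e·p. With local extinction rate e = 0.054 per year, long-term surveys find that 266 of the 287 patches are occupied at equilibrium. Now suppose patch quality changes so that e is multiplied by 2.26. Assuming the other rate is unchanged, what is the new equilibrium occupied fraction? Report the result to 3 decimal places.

Observed p* = 266/287 = 0.92683.
Balance m(1−p*) = e·p* gives m = e·p*/(1−p*) = 0.054×0.92683/0.07317 = 0.68401.
New p* = m/(m+e) = 0.68401/(0.68401+0.12204) = 0.84860.

0.849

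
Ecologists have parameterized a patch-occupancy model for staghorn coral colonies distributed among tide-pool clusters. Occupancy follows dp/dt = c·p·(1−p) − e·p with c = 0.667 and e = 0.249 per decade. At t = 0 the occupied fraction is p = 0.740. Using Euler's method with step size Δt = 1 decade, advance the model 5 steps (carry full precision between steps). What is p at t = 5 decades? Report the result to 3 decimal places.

Update rule: p ← p + [c·p·(1−p) − e·p]·Δt with Δt = 1.
t = 1: p = 0.74000 + (-0.05593) = 0.68407
t = 2: p = 0.68407 + (-0.02618) = 0.65789
t = 3: p = 0.65789 + (-0.01369) = 0.64420
t = 4: p = 0.64420 + (-0.00752) = 0.63667
t = 5: p = 0.63667 + (-0.00424) = 0.63243

0.632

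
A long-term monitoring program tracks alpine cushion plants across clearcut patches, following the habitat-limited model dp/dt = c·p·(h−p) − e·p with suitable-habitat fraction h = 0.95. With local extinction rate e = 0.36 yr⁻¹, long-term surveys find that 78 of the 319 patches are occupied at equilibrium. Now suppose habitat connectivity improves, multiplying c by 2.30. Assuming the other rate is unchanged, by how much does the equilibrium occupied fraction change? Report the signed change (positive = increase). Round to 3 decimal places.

Observed p* = 78/319 = 0.24451.
Balance c(h−p*) = e gives c = e/(0.95 − 0.24451) = 0.36/0.70549 = 0.51028.
New p* = 0.95 − e/c = 0.95 − 0.36000/1.17364 = 0.64326.
Δp* = 0.64326 − 0.24451 = +0.39875.

0.399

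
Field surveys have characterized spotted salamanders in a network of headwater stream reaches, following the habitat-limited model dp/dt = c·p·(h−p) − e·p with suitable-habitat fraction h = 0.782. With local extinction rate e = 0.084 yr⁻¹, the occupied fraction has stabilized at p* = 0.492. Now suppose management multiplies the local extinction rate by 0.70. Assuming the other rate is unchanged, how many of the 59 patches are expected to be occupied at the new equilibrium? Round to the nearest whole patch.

Balance c(h−p*) = e gives c = e/(0.782 − 0.49200) = 0.084/0.29000 = 0.28966.
New p* = 0.782 − e/c = 0.782 − 0.05880/0.28966 = 0.57900.
Expected occupied = 59 × 0.57900 = 34.16 ≈ 34.

34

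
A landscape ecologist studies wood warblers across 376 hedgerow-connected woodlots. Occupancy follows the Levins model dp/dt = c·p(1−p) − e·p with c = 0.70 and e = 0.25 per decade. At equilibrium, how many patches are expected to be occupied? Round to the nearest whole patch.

p* = 1 − e/c = 1 − 0.25/0.70 = 0.6429.
Expected occupied patches = N × p* = 376 × 0.6429 = 241.71 ≈ 242.

242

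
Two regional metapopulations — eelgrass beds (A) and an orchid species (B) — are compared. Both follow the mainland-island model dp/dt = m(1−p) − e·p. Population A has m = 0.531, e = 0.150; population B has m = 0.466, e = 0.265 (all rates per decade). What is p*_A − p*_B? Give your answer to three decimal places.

A: p*_A = m/(m+e) = 0.531/0.6810 = 0.7797.
B: p*_B = 0.466/0.7310 = 0.6375.
p*_A − p*_B = 0.7797 − 0.6375 = 0.1423.

0.142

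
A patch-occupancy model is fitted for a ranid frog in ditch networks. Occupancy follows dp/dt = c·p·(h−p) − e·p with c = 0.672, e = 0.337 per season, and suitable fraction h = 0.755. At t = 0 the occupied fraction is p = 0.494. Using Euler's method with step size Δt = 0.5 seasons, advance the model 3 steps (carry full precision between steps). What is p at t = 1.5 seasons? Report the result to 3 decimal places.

0.399

Update rule: p ← p + [c·p·(h−p) − e·p]·Δt with Δt = 0.5.
step 1: Δp = -0.03992, p = 0.45408
step 2: Δp = -0.03060, p = 0.42348
step 3: Δp = -0.02418, p = 0.39930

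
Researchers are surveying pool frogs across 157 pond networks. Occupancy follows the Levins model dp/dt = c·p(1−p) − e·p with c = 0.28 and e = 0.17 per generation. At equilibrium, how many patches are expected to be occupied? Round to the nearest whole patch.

p* = 1 − e/c = 1 − 0.17/0.28 = 0.3929.
Expected occupied patches = N × p* = 157 × 0.3929 = 61.68 ≈ 62.

62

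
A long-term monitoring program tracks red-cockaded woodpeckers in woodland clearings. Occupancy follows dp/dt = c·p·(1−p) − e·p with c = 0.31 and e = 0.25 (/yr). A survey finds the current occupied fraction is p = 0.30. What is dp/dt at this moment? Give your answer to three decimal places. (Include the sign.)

Colonization term: c·p·(1−p) = 0.31×0.30×0.7000 = 0.06510.
Extinction term: e·p = 0.07500.
dp/dt = 0.06510 − 0.07500 = -0.00990.

-0.010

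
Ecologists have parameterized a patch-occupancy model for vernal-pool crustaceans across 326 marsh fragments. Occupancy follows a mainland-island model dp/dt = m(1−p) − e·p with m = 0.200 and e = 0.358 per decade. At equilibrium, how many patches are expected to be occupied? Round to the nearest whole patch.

117

p* = m/(m+e) = 0.200/0.5580 = 0.3584.
Expected occupied patches = N × p* = 326 × 0.3584 = 116.85 ≈ 117.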